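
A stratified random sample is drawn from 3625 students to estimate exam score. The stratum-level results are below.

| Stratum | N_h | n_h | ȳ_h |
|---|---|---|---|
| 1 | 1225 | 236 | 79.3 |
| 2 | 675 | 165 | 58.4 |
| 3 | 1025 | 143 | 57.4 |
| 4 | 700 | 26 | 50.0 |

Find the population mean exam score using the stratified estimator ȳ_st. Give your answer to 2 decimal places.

N = Σ N_h = 3625. Stratum weights W_h = N_h/N.
ȳ_st = (1225·79.3 + 675·58.4 + 1025·57.4 + 700·50.0) / 3625 = 63.5579

ȳ_st ≈ 63.56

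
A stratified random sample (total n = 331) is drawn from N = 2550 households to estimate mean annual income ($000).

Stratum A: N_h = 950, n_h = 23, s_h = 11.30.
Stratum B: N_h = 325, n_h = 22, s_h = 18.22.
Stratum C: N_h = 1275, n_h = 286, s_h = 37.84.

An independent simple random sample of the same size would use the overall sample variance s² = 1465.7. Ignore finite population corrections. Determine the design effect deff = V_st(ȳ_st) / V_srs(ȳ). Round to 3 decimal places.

deff ≈ 0.512

V̂(ȳ_st) = Σ W_h² s_h²/n_h, with W_h = N_h/N and N = 2550:
  stratum A: (950/2550)²·11.30²/23 = 0.770541
  stratum B: (325/2550)²·18.22²/22 = 0.24511
  stratum C: (1275/2550)²·37.84²/286 = 1.25163
V_st = 2.26728
V_srs = s²/n = 1465.7/331 = 4.4281
deff = V_st / V_srs = 2.26728/4.4281 = 0.5120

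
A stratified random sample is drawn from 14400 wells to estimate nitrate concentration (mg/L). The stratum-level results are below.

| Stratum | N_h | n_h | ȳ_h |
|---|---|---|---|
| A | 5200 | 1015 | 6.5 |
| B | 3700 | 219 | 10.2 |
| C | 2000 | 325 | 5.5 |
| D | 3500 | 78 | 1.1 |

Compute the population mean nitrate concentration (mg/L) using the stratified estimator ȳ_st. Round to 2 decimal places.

ȳ_st ≈ 6.00

N = Σ N_h = 14400. Stratum weights W_h = N_h/N.
ȳ_st = (5200·6.5 + 3700·10.2 + 2000·5.5 + 3500·1.1) / 14400 = 5.9993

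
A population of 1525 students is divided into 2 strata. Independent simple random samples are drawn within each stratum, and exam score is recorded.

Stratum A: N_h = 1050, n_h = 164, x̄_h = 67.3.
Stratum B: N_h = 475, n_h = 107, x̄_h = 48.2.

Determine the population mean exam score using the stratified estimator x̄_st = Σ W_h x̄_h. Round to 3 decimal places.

N = Σ N_h = 1525. Stratum weights W_h = N_h/N.
x̄_st = (1050·67.3 + 475·48.2) / 1525 = 61.35082

x̄_st ≈ 61.351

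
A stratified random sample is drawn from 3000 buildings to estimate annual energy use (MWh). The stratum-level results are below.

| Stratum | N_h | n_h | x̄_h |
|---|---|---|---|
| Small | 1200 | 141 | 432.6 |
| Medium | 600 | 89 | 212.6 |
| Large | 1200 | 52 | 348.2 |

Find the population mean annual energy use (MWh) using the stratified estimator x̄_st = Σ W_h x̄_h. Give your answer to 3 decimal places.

x̄_st ≈ 354.840

N = Σ N_h = 3000. Stratum weights W_h = N_h/N.
x̄_st = (1200·432.6 + 600·212.6 + 1200·348.2) / 3000 = 354.84000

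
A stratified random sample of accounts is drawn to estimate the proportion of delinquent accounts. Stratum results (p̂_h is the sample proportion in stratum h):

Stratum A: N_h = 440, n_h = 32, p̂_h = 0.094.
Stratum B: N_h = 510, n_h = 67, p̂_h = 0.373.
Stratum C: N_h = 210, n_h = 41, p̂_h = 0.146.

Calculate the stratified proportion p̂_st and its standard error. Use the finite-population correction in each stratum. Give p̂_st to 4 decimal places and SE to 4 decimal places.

N = 1160; stratum weights W_h = N_h/N.
p̂_st = Σ W_h p̂_h = (440·0.094 + 510·0.373 + 210·0.146)/1160 = 0.22608
V̂(p̂_st) = Σ W_h² (1 − n_h/N_h) p̂_h(1−p̂_h)/(n_h−1):
  stratum A: (440/1160)²·(1 − 32/440)·0.094·0.906/31 = 0.000366515
  stratum B: (510/1160)²·(1 − 67/510)·0.373·0.627/66 = 0.000594964
  stratum C: (210/1160)²·(1 − 41/210)·0.146·0.854/40 = 8.2213e-05
V̂(p̂_st) = 0.00104369; SE = √V̂ = 0.0323062

p̂_st ≈ 0.2261, SE ≈ 0.0323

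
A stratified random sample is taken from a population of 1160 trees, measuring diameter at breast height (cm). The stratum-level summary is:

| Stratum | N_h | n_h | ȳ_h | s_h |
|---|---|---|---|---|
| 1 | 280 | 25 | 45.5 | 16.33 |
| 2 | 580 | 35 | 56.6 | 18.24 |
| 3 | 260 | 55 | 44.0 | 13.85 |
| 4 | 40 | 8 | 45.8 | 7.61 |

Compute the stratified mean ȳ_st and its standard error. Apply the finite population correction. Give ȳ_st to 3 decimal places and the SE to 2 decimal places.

ȳ_st ≈ 50.724, SE ≈ 1.72

ȳ_st = Σ W_h ȳ_h = (280·45.5 + 580·56.6 + 260·44.0 + 40·45.8)/1160 = 50.72414
V̂(ȳ_st) = Σ W_h² (1 − n_h/N_h) s_h²/n_h, with W_h = N_h/N and N = 1160:
  stratum 1: (280/1160)²·(1 − 25/280)·16.33²/25 = 0.565998
  stratum 2: (580/1160)²·(1 − 35/580)·18.24²/35 = 2.23301
  stratum 3: (260/1160)²·(1 − 55/260)·13.85²/55 = 0.138149
  stratum 4: (40/1160)²·(1 − 8/40)·7.61²/8 = 0.0068861
V̂(ȳ_st) = 2.94404
SE(ȳ_st) = √2.94404 = 1.71582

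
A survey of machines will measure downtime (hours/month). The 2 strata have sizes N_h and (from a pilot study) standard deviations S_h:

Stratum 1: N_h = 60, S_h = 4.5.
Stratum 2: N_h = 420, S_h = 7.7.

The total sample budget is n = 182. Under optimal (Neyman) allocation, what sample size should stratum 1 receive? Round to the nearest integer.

Neyman allocation: n_h = n · N_h S_h / Σ N_i S_i, with n = 182.
  stratum 1: N_h·S_h = 60·4.5 = 270.00
  stratum 2: N_h·S_h = 420·7.7 = 3234.00
Σ N_h S_h = 3504.00
n for stratum 1 = 182·270.00/3504.00 = 14.024 → 14

14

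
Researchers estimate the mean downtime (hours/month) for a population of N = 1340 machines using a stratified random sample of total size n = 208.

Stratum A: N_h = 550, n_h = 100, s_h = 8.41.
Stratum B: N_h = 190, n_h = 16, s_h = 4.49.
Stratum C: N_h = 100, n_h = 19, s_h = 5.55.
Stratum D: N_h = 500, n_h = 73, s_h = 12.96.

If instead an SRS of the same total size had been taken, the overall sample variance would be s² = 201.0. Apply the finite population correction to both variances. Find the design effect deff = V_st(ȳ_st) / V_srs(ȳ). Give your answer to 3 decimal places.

V̂(ȳ_st) = Σ W_h² (1 − n_h/N_h) s_h²/n_h, with W_h = N_h/N and N = 1340:
  stratum A: (550/1340)²·(1 − 100/550)·8.41²/100 = 0.0974894
  stratum B: (190/1340)²·(1 − 16/190)·4.49²/16 = 0.0231988
  stratum C: (100/1340)²·(1 − 19/100)·5.55²/19 = 0.00731321
  stratum D: (500/1340)²·(1 − 73/500)·12.96²/73 = 0.273574
V_st = 0.401576
V_srs = (1 − 208/1340)·201.0/208 = 0.816346
deff = V_st / V_srs = 0.401576/0.816346 = 0.4919

deff ≈ 0.492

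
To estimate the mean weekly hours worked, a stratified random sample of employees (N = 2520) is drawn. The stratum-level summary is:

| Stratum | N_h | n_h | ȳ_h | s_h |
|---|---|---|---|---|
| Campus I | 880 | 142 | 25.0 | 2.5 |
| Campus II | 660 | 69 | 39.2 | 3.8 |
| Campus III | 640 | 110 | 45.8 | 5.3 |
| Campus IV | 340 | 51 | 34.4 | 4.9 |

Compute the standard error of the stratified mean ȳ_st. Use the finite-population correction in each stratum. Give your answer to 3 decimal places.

SE(ȳ_st) ≈ 0.196

V̂(ȳ_st) = Σ W_h² (1 − n_h/N_h) s_h²/n_h, with W_h = N_h/N and N = 2520:
  stratum Campus I: (880/2520)²·(1 − 142/880)·2.5²/142 = 0.00450121
  stratum Campus II: (660/2520)²·(1 − 69/660)·3.8²/69 = 0.0128543
  stratum Campus III: (640/2520)²·(1 − 110/640)·5.3²/110 = 0.01364
  stratum Campus IV: (340/2520)²·(1 − 51/340)·4.9²/51 = 0.00728447
V̂(ȳ_st) = 0.03828
SE(ȳ_st) = √0.03828 = 0.195653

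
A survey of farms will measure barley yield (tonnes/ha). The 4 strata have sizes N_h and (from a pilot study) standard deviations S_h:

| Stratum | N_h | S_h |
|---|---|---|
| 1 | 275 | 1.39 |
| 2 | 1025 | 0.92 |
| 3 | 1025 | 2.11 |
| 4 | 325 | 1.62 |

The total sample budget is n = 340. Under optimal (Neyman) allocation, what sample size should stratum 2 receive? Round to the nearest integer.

Neyman allocation: n_h = n · N_h S_h / Σ N_i S_i, with n = 340.
  stratum 1: N_h·S_h = 275·1.39 = 382.25
  stratum 2: N_h·S_h = 1025·0.92 = 943.00
  stratum 3: N_h·S_h = 1025·2.11 = 2162.75
  stratum 4: N_h·S_h = 325·1.62 = 526.50
Σ N_h S_h = 4014.50
n for stratum 2 = 340·943.00/4014.50 = 79.865 → 80

80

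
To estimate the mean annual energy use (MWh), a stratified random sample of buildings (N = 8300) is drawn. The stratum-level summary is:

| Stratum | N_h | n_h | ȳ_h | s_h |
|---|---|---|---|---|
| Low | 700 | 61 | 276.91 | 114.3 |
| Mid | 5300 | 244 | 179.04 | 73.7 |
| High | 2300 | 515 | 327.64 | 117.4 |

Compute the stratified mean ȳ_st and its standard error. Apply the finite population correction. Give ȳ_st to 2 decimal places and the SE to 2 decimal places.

ȳ_st = Σ W_h ȳ_h = (700·276.91 + 5300·179.04 + 2300·327.64)/8300 = 228.47241
V̂(ȳ_st) = Σ W_h² (1 − n_h/N_h) s_h²/n_h, with W_h = N_h/N and N = 8300:
  stratum Low: (700/8300)²·(1 − 61/700)·114.3²/61 = 1.39061
  stratum Mid: (5300/8300)²·(1 − 244/5300)·73.7²/244 = 8.65908
  stratum High: (2300/8300)²·(1 − 515/2300)·117.4²/515 = 1.59492
V̂(ȳ_st) = 11.6446
SE(ȳ_st) = √11.6446 = 3.41242

ȳ_st ≈ 228.47, SE ≈ 3.41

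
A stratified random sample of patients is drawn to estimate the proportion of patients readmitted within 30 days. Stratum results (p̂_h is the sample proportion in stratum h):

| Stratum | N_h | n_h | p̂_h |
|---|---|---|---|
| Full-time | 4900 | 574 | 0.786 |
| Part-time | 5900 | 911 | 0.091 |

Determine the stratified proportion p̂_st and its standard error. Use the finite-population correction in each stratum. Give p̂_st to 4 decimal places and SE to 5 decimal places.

N = 10800; stratum weights W_h = N_h/N.
p̂_st = Σ W_h p̂_h = (4900·0.786 + 5900·0.091)/10800 = 0.40632
V̂(p̂_st) = Σ W_h² (1 − n_h/N_h) p̂_h(1−p̂_h)/(n_h−1):
  stratum Full-time: (4900/10800)²·(1 − 574/4900)·0.786·0.214/573 = 5.33478e-05
  stratum Part-time: (5900/10800)²·(1 − 911/5900)·0.091·0.909/910 = 2.29394e-05
V̂(p̂_st) = 7.62872e-05; SE = √V̂ = 0.00873426

p̂_st ≈ 0.4063, SE ≈ 0.00873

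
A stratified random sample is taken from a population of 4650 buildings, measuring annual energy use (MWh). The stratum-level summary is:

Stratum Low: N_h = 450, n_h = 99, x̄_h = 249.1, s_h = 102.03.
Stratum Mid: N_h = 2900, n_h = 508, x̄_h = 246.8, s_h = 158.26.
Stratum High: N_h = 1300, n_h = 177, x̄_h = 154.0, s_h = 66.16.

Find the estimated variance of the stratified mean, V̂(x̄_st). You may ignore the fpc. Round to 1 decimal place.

V̂(x̄_st) ≈ 22.1

V̂(x̄_st) = Σ W_h² s_h²/n_h, with W_h = N_h/N and N = 4650:
  stratum Low: (450/4650)²·102.03²/99 = 0.984781
  stratum Mid: (2900/4650)²·158.26²/508 = 19.1765
  stratum High: (1300/4650)²·66.16²/177 = 1.93285
V̂(x̄_st) = 22.0941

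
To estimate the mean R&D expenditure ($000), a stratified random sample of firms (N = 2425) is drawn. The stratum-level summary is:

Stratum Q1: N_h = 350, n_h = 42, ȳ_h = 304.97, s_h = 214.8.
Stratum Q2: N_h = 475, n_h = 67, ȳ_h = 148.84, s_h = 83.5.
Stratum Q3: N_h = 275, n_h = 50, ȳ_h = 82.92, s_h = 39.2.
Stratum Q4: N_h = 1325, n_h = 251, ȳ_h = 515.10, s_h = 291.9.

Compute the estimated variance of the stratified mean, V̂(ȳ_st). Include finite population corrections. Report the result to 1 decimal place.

V̂(ȳ_st) = Σ W_h² (1 − n_h/N_h) s_h²/n_h, with W_h = N_h/N and N = 2425:
  stratum Q1: (350/2425)²·(1 − 42/350)·214.8²/42 = 20.1379
  stratum Q2: (475/2425)²·(1 − 67/475)·83.5²/67 = 3.42948
  stratum Q3: (275/2425)²·(1 − 50/275)·39.2²/50 = 0.323366
  stratum Q4: (1325/2425)²·(1 − 251/1325)·291.9²/251 = 82.1469
V̂(ȳ_st) = 106.038

V̂(ȳ_st) ≈ 106.0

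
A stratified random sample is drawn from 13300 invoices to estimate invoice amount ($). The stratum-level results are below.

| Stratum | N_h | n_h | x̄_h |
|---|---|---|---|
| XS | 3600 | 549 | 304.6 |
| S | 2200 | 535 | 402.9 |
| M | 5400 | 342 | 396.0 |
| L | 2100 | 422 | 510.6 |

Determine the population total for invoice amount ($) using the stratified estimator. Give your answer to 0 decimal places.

τ̂_st = Σ N_h x̄_h = 3600·304.6 + 2200·402.9 + 5400·396.0 + 2100·510.6 = 5193600

τ̂_st ≈ 5193600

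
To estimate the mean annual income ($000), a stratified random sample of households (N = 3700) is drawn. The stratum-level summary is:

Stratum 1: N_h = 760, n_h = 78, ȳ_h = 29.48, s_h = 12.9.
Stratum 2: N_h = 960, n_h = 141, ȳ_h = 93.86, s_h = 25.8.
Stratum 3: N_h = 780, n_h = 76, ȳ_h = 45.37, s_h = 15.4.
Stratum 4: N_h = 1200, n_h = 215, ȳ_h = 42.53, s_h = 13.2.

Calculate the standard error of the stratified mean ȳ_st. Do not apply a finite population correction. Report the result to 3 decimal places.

SE(ȳ_st) ≈ 0.795

V̂(ȳ_st) = Σ W_h² s_h²/n_h, with W_h = N_h/N and N = 3700:
  stratum 1: (760/3700)²·12.9²/78 = 0.0900137
  stratum 2: (960/3700)²·25.8²/141 = 0.317804
  stratum 3: (780/3700)²·15.4²/76 = 0.13868
  stratum 4: (1200/3700)²·13.2²/215 = 0.0852449
V̂(ȳ_st) = 0.631742
SE(ȳ_st) = √0.631742 = 0.794822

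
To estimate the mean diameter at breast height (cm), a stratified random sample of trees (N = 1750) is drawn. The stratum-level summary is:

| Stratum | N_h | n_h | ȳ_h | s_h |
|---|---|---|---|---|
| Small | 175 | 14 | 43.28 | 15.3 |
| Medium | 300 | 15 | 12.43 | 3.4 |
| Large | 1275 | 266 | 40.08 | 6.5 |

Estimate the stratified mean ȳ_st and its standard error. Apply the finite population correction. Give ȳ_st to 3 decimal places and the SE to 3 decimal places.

ȳ_st ≈ 35.660, SE ≈ 0.492

ȳ_st = Σ W_h ȳ_h = (175·43.28 + 300·12.43 + 1275·40.08)/1750 = 35.66000
V̂(ȳ_st) = Σ W_h² (1 − n_h/N_h) s_h²/n_h, with W_h = N_h/N and N = 1750:
  stratum Small: (175/1750)²·(1 − 14/175)·15.3²/14 = 0.153831
  stratum Medium: (300/1750)²·(1 − 15/300)·3.4²/15 = 0.0215158
  stratum Large: (1275/1750)²·(1 − 266/1275)·6.5²/266 = 0.0667222
V̂(ȳ_st) = 0.242069
SE(ȳ_st) = √0.242069 = 0.492005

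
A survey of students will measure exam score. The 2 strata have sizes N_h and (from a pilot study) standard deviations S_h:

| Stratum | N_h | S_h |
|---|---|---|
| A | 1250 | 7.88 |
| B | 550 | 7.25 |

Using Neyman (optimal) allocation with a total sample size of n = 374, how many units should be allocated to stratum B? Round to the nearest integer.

108

Neyman allocation: n_h = n · N_h S_h / Σ N_i S_i, with n = 374.
  stratum A: N_h·S_h = 1250·7.88 = 9850.00
  stratum B: N_h·S_h = 550·7.25 = 3987.50
Σ N_h S_h = 13837.50
n for stratum B = 374·3987.50/13837.50 = 107.774 → 108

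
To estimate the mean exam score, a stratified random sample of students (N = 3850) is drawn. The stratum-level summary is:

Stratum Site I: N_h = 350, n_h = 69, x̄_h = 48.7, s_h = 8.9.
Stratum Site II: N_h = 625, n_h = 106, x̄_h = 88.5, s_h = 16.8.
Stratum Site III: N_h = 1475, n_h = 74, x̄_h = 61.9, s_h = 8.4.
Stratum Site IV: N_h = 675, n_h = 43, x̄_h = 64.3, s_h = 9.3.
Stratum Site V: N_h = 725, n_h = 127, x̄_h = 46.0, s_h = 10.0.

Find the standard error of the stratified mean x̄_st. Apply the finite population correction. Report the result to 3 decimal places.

V̂(x̄_st) = Σ W_h² (1 − n_h/N_h) s_h²/n_h, with W_h = N_h/N and N = 3850:
  stratum Site I: (350/3850)²·(1 − 69/350)·8.9²/69 = 0.007617
  stratum Site II: (625/3850)²·(1 − 106/625)·16.8²/106 = 0.0582691
  stratum Site III: (1475/3850)²·(1 − 74/1475)·8.4²/74 = 0.132934
  stratum Site IV: (675/3850)²·(1 − 43/675)·9.3²/43 = 0.0578891
  stratum Site V: (725/3850)²·(1 − 127/725)·10.0²/127 = 0.0230311
V̂(x̄_st) = 0.27974
SE(x̄_st) = √0.27974 = 0.528905

SE(x̄_st) ≈ 0.529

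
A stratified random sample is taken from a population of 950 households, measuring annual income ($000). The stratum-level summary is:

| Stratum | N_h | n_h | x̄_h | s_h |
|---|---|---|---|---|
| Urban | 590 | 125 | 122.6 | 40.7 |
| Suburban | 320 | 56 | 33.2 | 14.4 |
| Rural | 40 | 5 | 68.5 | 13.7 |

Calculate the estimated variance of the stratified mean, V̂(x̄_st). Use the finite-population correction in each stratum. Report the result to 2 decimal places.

V̂(x̄_st) = Σ W_h² (1 − n_h/N_h) s_h²/n_h, with W_h = N_h/N and N = 950:
  stratum Urban: (590/950)²·(1 − 125/590)·40.7²/125 = 4.02844
  stratum Suburban: (320/950)²·(1 − 56/320)·14.4²/56 = 0.346612
  stratum Rural: (40/950)²·(1 − 5/40)·13.7²/5 = 0.0582307
V̂(x̄_st) = 4.43328

V̂(x̄_st) ≈ 4.43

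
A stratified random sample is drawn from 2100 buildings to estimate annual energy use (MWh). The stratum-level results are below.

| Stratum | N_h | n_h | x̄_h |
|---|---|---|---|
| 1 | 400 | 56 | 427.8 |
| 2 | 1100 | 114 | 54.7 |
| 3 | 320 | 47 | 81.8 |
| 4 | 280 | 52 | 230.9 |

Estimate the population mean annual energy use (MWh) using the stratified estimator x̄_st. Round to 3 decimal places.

x̄_st ≈ 153.390

N = Σ N_h = 2100. Stratum weights W_h = N_h/N.
x̄_st = (400·427.8 + 1100·54.7 + 320·81.8 + 280·230.9) / 2100 = 153.38952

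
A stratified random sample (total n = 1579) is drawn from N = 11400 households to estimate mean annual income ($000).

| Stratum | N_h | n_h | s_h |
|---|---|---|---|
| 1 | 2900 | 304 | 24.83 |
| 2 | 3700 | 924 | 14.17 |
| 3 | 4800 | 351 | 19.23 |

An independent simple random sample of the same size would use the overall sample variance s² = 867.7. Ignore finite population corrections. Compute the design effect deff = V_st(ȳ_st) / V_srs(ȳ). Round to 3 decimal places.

V̂(ȳ_st) = Σ W_h² s_h²/n_h, with W_h = N_h/N and N = 11400:
  stratum 1: (2900/11400)²·24.83²/304 = 0.13124
  stratum 2: (3700/11400)²·14.17²/924 = 0.0228908
  stratum 3: (4800/11400)²·19.23²/351 = 0.186777
V_st = 0.340908
V_srs = s²/n = 867.7/1579 = 0.549525
deff = V_st / V_srs = 0.340908/0.549525 = 0.6204

deff ≈ 0.620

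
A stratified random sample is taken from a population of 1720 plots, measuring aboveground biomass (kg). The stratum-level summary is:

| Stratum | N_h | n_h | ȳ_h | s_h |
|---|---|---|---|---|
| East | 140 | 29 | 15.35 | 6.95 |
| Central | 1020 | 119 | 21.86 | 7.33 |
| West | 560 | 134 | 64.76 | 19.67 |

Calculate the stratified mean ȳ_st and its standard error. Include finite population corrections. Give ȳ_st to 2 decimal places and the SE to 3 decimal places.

ȳ_st ≈ 35.30, SE ≈ 0.618

ȳ_st = Σ W_h ȳ_h = (140·15.35 + 1020·21.86 + 560·64.76)/1720 = 35.29756
V̂(ȳ_st) = Σ W_h² (1 − n_h/N_h) s_h²/n_h, with W_h = N_h/N and N = 1720:
  stratum East: (140/1720)²·(1 − 29/140)·6.95²/29 = 0.00874915
  stratum Central: (1020/1720)²·(1 − 119/1020)·7.33²/119 = 0.140258
  stratum West: (560/1720)²·(1 − 134/560)·19.67²/134 = 0.232833
V̂(ȳ_st) = 0.381841
SE(ȳ_st) = √0.381841 = 0.617933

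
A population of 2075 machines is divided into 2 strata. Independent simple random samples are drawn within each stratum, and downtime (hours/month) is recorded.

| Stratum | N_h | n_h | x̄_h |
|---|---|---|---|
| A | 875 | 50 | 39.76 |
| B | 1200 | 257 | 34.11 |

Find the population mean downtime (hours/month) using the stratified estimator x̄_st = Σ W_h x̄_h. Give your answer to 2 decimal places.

N = Σ N_h = 2075. Stratum weights W_h = N_h/N.
x̄_st = (875·39.76 + 1200·34.11) / 2075 = 36.4925

x̄_st ≈ 36.49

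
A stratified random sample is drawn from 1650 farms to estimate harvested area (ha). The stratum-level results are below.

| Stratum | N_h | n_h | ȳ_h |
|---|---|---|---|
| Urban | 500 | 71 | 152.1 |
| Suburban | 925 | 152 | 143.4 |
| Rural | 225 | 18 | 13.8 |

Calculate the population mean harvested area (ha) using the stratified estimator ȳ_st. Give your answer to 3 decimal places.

N = Σ N_h = 1650. Stratum weights W_h = N_h/N.
ȳ_st = (500·152.1 + 925·143.4 + 225·13.8) / 1650 = 128.36364

ȳ_st ≈ 128.364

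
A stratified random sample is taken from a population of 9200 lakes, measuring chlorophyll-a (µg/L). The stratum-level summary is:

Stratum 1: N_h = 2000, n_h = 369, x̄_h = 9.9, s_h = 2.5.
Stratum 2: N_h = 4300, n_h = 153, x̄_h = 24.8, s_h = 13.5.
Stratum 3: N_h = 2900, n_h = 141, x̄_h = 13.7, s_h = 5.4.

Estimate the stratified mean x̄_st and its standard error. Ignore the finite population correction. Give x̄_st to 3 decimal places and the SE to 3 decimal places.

x̄_st ≈ 18.062, SE ≈ 0.531

x̄_st = Σ W_h x̄_h = (2000·9.9 + 4300·24.8 + 2900·13.7)/9200 = 18.06196
V̂(x̄_st) = Σ W_h² s_h²/n_h, with W_h = N_h/N and N = 9200:
  stratum 1: (2000/9200)²·2.5²/369 = 0.000800457
  stratum 2: (4300/9200)²·13.5²/153 = 0.260218
  stratum 3: (2900/9200)²·5.4²/141 = 0.0205489
V̂(x̄_st) = 0.281567
SE(x̄_st) = √0.281567 = 0.530629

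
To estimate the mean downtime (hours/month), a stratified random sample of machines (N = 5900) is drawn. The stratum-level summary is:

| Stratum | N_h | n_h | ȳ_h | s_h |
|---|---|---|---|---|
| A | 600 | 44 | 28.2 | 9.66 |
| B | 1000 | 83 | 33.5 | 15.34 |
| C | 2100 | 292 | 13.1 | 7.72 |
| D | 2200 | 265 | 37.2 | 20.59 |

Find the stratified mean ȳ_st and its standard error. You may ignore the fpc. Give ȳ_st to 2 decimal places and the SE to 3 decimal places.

ȳ_st ≈ 27.08, SE ≈ 0.593

ȳ_st = Σ W_h ȳ_h = (600·28.2 + 1000·33.5 + 2100·13.1 + 2200·37.2)/5900 = 27.07966
V̂(ȳ_st) = Σ W_h² s_h²/n_h, with W_h = N_h/N and N = 5900:
  stratum A: (600/5900)²·9.66²/44 = 0.0219331
  stratum B: (1000/5900)²·15.34²/83 = 0.0814458
  stratum C: (2100/5900)²·7.72²/292 = 0.0258575
  stratum D: (2200/5900)²·20.59²/265 = 0.222438
V̂(ȳ_st) = 0.351674
SE(ȳ_st) = √0.351674 = 0.593021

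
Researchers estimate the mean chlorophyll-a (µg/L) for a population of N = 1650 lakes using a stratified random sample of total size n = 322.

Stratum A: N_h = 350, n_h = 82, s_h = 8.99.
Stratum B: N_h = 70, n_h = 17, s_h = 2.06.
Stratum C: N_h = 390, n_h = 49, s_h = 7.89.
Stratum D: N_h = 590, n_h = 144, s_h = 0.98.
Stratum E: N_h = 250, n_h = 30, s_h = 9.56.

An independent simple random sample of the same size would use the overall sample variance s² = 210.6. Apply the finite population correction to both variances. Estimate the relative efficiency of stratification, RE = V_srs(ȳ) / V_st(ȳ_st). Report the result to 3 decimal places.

RE ≈ 3.320

V̂(ȳ_st) = Σ W_h² (1 − n_h/N_h) s_h²/n_h, with W_h = N_h/N and N = 1650:
  stratum A: (350/1650)²·(1 − 82/350)·8.99²/82 = 0.0339579
  stratum B: (70/1650)²·(1 − 17/70)·2.06²/17 = 0.000340166
  stratum C: (390/1650)²·(1 − 49/390)·7.89²/49 = 0.0620596
  stratum D: (590/1650)²·(1 − 144/590)·0.98²/144 = 0.000644627
  stratum E: (250/1650)²·(1 − 30/250)·9.56²/30 = 0.0615445
V_st = 0.158547
V_srs = (1 − 322/1650)·210.6/322 = 0.526401
Relative efficiency = V_srs / V_st = 0.526401/0.158547 = 3.3202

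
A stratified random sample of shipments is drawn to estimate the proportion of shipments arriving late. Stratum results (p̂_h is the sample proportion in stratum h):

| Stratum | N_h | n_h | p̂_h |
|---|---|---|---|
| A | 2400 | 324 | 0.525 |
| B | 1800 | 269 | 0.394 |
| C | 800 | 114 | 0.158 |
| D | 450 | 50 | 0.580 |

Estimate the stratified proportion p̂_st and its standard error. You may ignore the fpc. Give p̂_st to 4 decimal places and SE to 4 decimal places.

p̂_st ≈ 0.4324, SE ≈ 0.0175

N = 5450; stratum weights W_h = N_h/N.
p̂_st = Σ W_h p̂_h = (2400·0.525 + 1800·0.394 + 800·0.158 + 450·0.580)/5450 = 0.43240
V̂(p̂_st) = Σ W_h² p̂_h(1−p̂_h)/(n_h−1):
  stratum A: (2400/5450)²·0.525·0.475/323 = 0.00014972
  stratum B: (1800/5450)²·0.394·0.606/268 = 9.71821e-05
  stratum C: (800/5450)²·0.158·0.842/113 = 2.53675e-05
  stratum D: (450/5450)²·0.580·0.420/49 = 3.38933e-05
V̂(p̂_st) = 0.000306163; SE = √V̂ = 0.0174975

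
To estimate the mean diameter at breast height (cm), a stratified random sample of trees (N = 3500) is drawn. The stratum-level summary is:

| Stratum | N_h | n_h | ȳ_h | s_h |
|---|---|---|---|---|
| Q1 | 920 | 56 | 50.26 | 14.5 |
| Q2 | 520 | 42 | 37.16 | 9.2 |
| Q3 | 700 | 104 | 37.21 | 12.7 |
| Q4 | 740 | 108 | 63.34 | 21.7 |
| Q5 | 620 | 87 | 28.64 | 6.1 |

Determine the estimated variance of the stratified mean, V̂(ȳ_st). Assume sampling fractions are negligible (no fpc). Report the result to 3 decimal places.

V̂(ȳ_st) = Σ W_h² s_h²/n_h, with W_h = N_h/N and N = 3500:
  stratum Q1: (920/3500)²·14.5²/56 = 0.25941
  stratum Q2: (520/3500)²·9.2²/42 = 0.0444833
  stratum Q3: (700/3500)²·12.7²/104 = 0.0620346
  stratum Q4: (740/3500)²·21.7²/108 = 0.194905
  stratum Q5: (620/3500)²·6.1²/87 = 0.0134211
V̂(ȳ_st) = 0.574255

V̂(ȳ_st) ≈ 0.574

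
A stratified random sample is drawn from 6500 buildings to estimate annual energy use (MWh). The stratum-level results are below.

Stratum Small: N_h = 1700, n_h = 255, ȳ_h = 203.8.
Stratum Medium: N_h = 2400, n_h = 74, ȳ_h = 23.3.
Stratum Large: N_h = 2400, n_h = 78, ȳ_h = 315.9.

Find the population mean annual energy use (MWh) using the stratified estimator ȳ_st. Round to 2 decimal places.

ȳ_st ≈ 178.54

N = Σ N_h = 6500. Stratum weights W_h = N_h/N.
ȳ_st = (1700·203.8 + 2400·23.3 + 2400·315.9) / 6500 = 178.5446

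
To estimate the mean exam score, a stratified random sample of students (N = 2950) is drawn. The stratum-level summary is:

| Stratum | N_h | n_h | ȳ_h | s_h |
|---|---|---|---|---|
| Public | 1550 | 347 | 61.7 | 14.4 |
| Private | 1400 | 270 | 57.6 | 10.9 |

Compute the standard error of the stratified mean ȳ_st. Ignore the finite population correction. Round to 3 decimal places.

V̂(ȳ_st) = Σ W_h² s_h²/n_h, with W_h = N_h/N and N = 2950:
  stratum Public: (1550/2950)²·14.4²/347 = 0.164974
  stratum Private: (1400/2950)²·10.9²/270 = 0.0991063
V̂(ȳ_st) = 0.26408
SE(ȳ_st) = √0.26408 = 0.513887

SE(ȳ_st) ≈ 0.514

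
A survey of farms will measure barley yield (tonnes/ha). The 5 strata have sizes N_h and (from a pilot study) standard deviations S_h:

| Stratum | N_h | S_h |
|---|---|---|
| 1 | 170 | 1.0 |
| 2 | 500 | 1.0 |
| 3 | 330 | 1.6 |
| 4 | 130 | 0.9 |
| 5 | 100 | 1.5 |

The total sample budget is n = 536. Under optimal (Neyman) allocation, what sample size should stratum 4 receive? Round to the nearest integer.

Neyman allocation: n_h = n · N_h S_h / Σ N_i S_i, with n = 536.
  stratum 1: N_h·S_h = 170·1.0 = 170.00
  stratum 2: N_h·S_h = 500·1.0 = 500.00
  stratum 3: N_h·S_h = 330·1.6 = 528.00
  stratum 4: N_h·S_h = 130·0.9 = 117.00
  stratum 5: N_h·S_h = 100·1.5 = 150.00
Σ N_h S_h = 1465.00
n for stratum 4 = 536·117.00/1465.00 = 42.807 → 43

43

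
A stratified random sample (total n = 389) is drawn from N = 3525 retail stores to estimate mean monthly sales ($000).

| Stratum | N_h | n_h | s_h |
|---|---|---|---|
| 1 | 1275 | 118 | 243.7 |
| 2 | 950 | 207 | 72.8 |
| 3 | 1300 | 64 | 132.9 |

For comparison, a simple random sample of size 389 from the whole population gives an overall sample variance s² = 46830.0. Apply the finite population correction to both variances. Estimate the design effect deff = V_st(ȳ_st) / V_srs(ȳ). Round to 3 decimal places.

V̂(ȳ_st) = Σ W_h² (1 − n_h/N_h) s_h²/n_h, with W_h = N_h/N and N = 3525:
  stratum 1: (1275/3525)²·(1 − 118/1275)·243.7²/118 = 59.7523
  stratum 2: (950/3525)²·(1 − 207/950)·72.8²/207 = 1.45441
  stratum 3: (1300/3525)²·(1 − 64/1300)·132.9²/64 = 35.6873
V_st = 96.894
V_srs = (1 − 389/3525)·46830.0/389 = 107.1
deff = V_st / V_srs = 96.894/107.1 = 0.9047

deff ≈ 0.905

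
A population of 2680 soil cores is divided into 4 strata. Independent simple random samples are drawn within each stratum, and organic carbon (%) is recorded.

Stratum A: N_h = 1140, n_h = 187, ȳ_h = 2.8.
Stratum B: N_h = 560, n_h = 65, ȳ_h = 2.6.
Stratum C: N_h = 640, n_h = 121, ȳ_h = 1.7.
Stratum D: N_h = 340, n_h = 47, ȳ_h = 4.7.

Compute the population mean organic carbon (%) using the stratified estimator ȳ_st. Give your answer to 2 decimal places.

ȳ_st ≈ 2.74

N = Σ N_h = 2680. Stratum weights W_h = N_h/N.
ȳ_st = (1140·2.8 + 560·2.6 + 640·1.7 + 340·4.7) / 2680 = 2.7366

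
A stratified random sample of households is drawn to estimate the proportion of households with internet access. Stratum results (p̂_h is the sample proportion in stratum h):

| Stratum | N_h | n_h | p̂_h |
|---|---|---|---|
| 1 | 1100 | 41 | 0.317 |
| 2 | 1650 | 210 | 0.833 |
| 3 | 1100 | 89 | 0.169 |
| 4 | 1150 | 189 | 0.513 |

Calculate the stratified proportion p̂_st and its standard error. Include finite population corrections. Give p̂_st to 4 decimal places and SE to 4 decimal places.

p̂_st ≈ 0.4998, SE ≈ 0.0211

N = 5000; stratum weights W_h = N_h/N.
p̂_st = Σ W_h p̂_h = (1100·0.317 + 1650·0.833 + 1100·0.169 + 1150·0.513)/5000 = 0.49980
V̂(p̂_st) = Σ W_h² (1 − n_h/N_h) p̂_h(1−p̂_h)/(n_h−1):
  stratum 1: (1100/5000)²·(1 − 41/1100)·0.317·0.683/40 = 0.000252214
  stratum 2: (1650/5000)²·(1 − 210/1650)·0.833·0.167/209 = 6.32589e-05
  stratum 3: (1100/5000)²·(1 − 89/1100)·0.169·0.831/88 = 7.09919e-05
  stratum 4: (1150/5000)²·(1 − 189/1150)·0.513·0.487/188 = 5.87448e-05
V̂(p̂_st) = 0.000445209; SE = √V̂ = 0.0211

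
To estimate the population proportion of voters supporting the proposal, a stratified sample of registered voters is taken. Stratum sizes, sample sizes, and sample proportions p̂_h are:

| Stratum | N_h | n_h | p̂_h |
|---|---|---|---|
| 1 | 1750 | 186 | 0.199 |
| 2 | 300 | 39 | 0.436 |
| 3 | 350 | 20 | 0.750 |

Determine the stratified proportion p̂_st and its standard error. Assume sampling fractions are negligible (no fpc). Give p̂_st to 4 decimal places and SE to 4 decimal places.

p̂_st ≈ 0.3090, SE ≈ 0.0277

N = 2400; stratum weights W_h = N_h/N.
p̂_st = Σ W_h p̂_h = (1750·0.199 + 300·0.436 + 350·0.750)/2400 = 0.30898
V̂(p̂_st) = Σ W_h² p̂_h(1−p̂_h)/(n_h−1):
  stratum 1: (1750/2400)²·0.199·0.801/185 = 0.000458108
  stratum 2: (300/2400)²·0.436·0.564/38 = 0.000101112
  stratum 3: (350/2400)²·0.750·0.250/19 = 0.000209875
V̂(p̂_st) = 0.000769095; SE = √V̂ = 0.0277326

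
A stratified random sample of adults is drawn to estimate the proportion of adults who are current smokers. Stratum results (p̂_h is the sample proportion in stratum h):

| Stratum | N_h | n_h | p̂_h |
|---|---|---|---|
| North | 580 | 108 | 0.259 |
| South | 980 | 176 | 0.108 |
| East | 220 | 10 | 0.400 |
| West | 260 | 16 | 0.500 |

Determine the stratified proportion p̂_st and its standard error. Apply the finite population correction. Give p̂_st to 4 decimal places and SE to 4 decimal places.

N = 2040; stratum weights W_h = N_h/N.
p̂_st = Σ W_h p̂_h = (580·0.259 + 980·0.108 + 220·0.400 + 260·0.500)/2040 = 0.23238
V̂(p̂_st) = Σ W_h² (1 − n_h/N_h) p̂_h(1−p̂_h)/(n_h−1):
  stratum North: (580/2040)²·(1 − 108/580)·0.259·0.741/107 = 0.00011799
  stratum South: (980/2040)²·(1 − 176/980)·0.108·0.892/175 = 0.000104225
  stratum East: (220/2040)²·(1 − 10/220)·0.400·0.600/9 = 0.00029604
  stratum West: (260/2040)²·(1 − 16/260)·0.500·0.500/15 = 0.000254069
V̂(p̂_st) = 0.000772324; SE = √V̂ = 0.0277907

p̂_st ≈ 0.2324, SE ≈ 0.0278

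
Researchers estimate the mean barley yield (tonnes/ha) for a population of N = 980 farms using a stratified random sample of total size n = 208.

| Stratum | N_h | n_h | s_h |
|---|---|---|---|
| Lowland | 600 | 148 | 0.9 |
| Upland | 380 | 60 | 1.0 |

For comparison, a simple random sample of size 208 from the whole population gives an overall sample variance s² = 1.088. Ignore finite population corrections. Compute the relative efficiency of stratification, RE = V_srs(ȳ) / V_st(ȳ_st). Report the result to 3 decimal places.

RE ≈ 1.148

V̂(ȳ_st) = Σ W_h² s_h²/n_h, with W_h = N_h/N and N = 980:
  stratum Lowland: (600/980)²·0.9²/148 = 0.00205151
  stratum Upland: (380/980)²·1.0²/60 = 0.0025059
V_st = 0.00455741
V_srs = s²/n = 1.088/208 = 0.00523077
Relative efficiency = V_srs / V_st = 0.00523077/0.00455741 = 1.1478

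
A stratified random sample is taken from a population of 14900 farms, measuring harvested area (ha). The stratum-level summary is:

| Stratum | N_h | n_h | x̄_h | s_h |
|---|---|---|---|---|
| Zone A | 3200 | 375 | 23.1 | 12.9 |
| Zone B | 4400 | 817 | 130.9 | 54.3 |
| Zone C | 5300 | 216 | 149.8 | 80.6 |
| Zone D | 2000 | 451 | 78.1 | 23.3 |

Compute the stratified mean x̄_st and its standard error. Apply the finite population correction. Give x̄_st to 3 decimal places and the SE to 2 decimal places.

x̄_st = Σ W_h x̄_h = (3200·23.1 + 4400·130.9 + 5300·149.8 + 2000·78.1)/14900 = 107.38389
V̂(x̄_st) = Σ W_h² (1 − n_h/N_h) s_h²/n_h, with W_h = N_h/N and N = 14900:
  stratum Zone A: (3200/14900)²·(1 − 375/3200)·12.9²/375 = 0.0180694
  stratum Zone B: (4400/14900)²·(1 − 817/4400)·54.3²/817 = 0.256274
  stratum Zone C: (5300/14900)²·(1 − 216/5300)·80.6²/216 = 3.65027
  stratum Zone D: (2000/14900)²·(1 − 451/2000)·23.3²/451 = 0.0167975
V̂(x̄_st) = 3.94141
SE(x̄_st) = √3.94141 = 1.9853

x̄_st ≈ 107.384, SE ≈ 1.99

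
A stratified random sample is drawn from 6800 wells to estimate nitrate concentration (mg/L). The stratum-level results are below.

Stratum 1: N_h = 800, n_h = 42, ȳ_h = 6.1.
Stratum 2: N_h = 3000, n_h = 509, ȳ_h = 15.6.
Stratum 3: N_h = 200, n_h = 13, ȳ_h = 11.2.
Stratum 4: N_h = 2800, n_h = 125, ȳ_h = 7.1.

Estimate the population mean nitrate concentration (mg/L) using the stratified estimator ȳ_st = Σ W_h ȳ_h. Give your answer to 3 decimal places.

N = Σ N_h = 6800. Stratum weights W_h = N_h/N.
ȳ_st = (800·6.1 + 3000·15.6 + 200·11.2 + 2800·7.1) / 6800 = 10.85294

ȳ_st ≈ 10.853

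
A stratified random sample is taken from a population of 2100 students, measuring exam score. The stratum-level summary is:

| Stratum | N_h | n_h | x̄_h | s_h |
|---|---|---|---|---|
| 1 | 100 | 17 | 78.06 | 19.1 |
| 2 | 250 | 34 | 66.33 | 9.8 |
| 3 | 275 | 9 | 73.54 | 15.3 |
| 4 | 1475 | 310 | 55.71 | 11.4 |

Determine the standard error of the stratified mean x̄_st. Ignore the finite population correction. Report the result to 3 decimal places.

SE(x̄_st) ≈ 0.861

V̂(x̄_st) = Σ W_h² s_h²/n_h, with W_h = N_h/N and N = 2100:
  stratum 1: (100/2100)²·19.1²/17 = 0.0486608
  stratum 2: (250/2100)²·9.8²/34 = 0.0400327
  stratum 3: (275/2100)²·15.3²/9 = 0.446033
  stratum 4: (1475/2100)²·11.4²/310 = 0.20682
V̂(x̄_st) = 0.741547
SE(x̄_st) = √0.741547 = 0.861131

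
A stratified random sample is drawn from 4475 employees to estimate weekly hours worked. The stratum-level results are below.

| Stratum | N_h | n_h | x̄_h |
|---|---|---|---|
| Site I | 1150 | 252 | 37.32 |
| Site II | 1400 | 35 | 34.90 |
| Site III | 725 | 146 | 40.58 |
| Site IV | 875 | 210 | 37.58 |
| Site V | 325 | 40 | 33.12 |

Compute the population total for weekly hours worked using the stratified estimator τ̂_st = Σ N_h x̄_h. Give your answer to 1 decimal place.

τ̂_st ≈ 164845.0

τ̂_st = Σ N_h x̄_h = 1150·37.32 + 1400·34.90 + 725·40.58 + 875·37.58 + 325·33.12 = 164845.0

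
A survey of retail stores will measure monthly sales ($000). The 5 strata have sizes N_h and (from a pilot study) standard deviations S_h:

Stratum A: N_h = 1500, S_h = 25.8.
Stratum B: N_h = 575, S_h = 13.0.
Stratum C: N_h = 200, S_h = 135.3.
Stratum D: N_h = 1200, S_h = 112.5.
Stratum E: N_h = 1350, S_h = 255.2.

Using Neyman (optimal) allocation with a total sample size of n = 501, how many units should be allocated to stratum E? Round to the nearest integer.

312

Neyman allocation: n_h = n · N_h S_h / Σ N_i S_i, with n = 501.
  stratum A: N_h·S_h = 1500·25.8 = 38700.00
  stratum B: N_h·S_h = 575·13.0 = 7475.00
  stratum C: N_h·S_h = 200·135.3 = 27060.00
  stratum D: N_h·S_h = 1200·112.5 = 135000.00
  stratum E: N_h·S_h = 1350·255.2 = 344520.00
Σ N_h S_h = 552755.00
n for stratum E = 501·344520.00/552755.00 = 312.262 → 312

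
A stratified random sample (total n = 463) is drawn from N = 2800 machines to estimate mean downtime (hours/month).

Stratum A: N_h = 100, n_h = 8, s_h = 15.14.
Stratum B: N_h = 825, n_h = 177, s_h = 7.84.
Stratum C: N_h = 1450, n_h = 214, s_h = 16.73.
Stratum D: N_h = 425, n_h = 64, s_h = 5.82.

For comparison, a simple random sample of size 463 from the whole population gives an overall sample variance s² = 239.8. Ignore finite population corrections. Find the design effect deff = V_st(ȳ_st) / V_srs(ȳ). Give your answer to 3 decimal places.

deff ≈ 0.830

V̂(ȳ_st) = Σ W_h² s_h²/n_h, with W_h = N_h/N and N = 2800:
  stratum A: (100/2800)²·15.14²/8 = 0.0365465
  stratum B: (825/2800)²·7.84²/177 = 0.0301475
  stratum C: (1450/2800)²·16.73²/214 = 0.35075
  stratum D: (425/2800)²·5.82²/64 = 0.0121935
V_st = 0.429638
V_srs = s²/n = 239.8/463 = 0.517927
deff = V_st / V_srs = 0.429638/0.517927 = 0.8295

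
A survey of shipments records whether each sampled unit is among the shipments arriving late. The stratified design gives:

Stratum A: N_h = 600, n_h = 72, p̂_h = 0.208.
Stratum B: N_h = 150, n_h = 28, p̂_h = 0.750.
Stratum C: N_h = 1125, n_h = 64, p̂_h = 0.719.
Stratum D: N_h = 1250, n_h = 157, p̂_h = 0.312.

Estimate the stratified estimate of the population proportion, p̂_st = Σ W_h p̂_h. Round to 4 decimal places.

N = 3125; stratum weights W_h = N_h/N.
p̂_st = Σ W_h p̂_h = (600·0.208 + 150·0.750 + 1125·0.719 + 1250·0.312)/3125 = 0.45958

p̂_st ≈ 0.4596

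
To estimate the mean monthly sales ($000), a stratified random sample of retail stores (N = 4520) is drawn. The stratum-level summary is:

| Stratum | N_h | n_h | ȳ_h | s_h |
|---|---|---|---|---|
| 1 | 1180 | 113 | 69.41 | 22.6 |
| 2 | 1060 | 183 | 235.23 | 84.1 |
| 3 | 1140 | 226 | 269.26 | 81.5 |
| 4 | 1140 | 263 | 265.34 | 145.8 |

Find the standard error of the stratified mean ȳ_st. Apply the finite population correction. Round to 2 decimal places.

V̂(ȳ_st) = Σ W_h² (1 − n_h/N_h) s_h²/n_h, with W_h = N_h/N and N = 4520:
  stratum 1: (1180/4520)²·(1 − 113/1180)·22.6²/113 = 0.278553
  stratum 2: (1060/4520)²·(1 − 183/1060)·84.1²/183 = 1.75861
  stratum 3: (1140/4520)²·(1 − 226/1140)·81.5²/226 = 1.49893
  stratum 4: (1140/4520)²·(1 − 263/1140)·145.8²/263 = 3.95537
V̂(ȳ_st) = 7.49146
SE(ȳ_st) = √7.49146 = 2.73705

SE(ȳ_st) ≈ 2.74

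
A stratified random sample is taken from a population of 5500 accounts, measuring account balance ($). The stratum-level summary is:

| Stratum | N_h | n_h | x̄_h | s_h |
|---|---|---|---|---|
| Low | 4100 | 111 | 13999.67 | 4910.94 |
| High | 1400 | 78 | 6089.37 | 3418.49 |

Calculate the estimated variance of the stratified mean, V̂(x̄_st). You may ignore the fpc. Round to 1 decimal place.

V̂(x̄_st) ≈ 130446.7

V̂(x̄_st) = Σ W_h² s_h²/n_h, with W_h = N_h/N and N = 5500:
  stratum Low: (4100/5500)²·4910.94²/111 = 120739
  stratum High: (1400/5500)²·3418.49²/78 = 9707.44
V̂(x̄_st) = 130447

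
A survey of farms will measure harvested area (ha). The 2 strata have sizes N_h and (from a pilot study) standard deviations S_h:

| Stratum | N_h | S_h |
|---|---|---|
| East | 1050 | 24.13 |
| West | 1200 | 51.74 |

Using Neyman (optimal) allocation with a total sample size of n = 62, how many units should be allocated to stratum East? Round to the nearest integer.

18

Neyman allocation: n_h = n · N_h S_h / Σ N_i S_i, with n = 62.
  stratum East: N_h·S_h = 1050·24.13 = 25336.50
  stratum West: N_h·S_h = 1200·51.74 = 62088.00
Σ N_h S_h = 87424.50
n for stratum East = 62·25336.50/87424.50 = 17.968 → 18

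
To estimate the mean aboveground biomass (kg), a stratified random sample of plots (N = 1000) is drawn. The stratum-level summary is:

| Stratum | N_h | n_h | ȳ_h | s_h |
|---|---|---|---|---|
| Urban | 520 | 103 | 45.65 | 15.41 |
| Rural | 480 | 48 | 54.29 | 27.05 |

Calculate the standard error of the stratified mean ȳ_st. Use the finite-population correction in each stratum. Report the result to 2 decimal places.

SE(ȳ_st) ≈ 1.91

V̂(ȳ_st) = Σ W_h² (1 − n_h/N_h) s_h²/n_h, with W_h = N_h/N and N = 1000:
  stratum Urban: (520/1000)²·(1 − 103/520)·15.41²/103 = 0.499928
  stratum Rural: (480/1000)²·(1 − 48/480)·27.05²/48 = 3.16095
V̂(ȳ_st) = 3.66088
SE(ȳ_st) = √3.66088 = 1.91334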